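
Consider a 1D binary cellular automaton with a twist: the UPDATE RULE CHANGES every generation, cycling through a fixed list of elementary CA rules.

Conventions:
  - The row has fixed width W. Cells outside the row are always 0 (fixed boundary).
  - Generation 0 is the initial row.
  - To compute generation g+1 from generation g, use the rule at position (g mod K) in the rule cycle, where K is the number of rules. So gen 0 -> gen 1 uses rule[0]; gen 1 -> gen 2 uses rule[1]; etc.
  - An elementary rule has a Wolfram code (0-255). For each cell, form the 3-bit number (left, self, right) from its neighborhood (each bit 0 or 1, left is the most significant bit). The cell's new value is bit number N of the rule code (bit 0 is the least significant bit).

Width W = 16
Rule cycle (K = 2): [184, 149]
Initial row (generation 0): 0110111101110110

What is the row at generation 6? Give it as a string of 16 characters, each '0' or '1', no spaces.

Gen 0: 0110111101110110
Gen 1 (rule 184): 0101111011101101
Gen 2 (rule 149): 0100110001000001
Gen 3 (rule 184): 0010101000100000
Gen 4 (rule 149): 1010101110111111
Gen 5 (rule 184): 0101011101111110
Gen 6 (rule 149): 0101001000111101

Answer: 0101001000111101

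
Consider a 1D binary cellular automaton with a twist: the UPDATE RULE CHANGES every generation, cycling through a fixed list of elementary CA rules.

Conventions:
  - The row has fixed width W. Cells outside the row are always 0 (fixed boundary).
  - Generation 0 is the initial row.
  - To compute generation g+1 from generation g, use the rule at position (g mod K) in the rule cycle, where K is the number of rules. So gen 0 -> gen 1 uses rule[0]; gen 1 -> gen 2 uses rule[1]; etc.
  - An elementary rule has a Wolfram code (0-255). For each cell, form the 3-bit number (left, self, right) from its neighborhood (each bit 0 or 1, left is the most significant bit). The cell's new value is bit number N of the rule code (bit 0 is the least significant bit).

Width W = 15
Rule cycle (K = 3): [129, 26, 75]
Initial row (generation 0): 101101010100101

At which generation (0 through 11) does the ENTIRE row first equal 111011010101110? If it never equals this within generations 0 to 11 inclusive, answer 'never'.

Gen 0: 101101010100101
Gen 1 (rule 129): 000000000000000
Gen 2 (rule 26): 000000000000000
Gen 3 (rule 75): 111111111111111
Gen 4 (rule 129): 011111111111110
Gen 5 (rule 26): 110000000000001
Gen 6 (rule 75): 110111111111110
Gen 7 (rule 129): 000011111111100
Gen 8 (rule 26): 000110000000010
Gen 9 (rule 75): 111110111111100
Gen 10 (rule 129): 011100011111001
Gen 11 (rule 26): 110010110000110

Answer: never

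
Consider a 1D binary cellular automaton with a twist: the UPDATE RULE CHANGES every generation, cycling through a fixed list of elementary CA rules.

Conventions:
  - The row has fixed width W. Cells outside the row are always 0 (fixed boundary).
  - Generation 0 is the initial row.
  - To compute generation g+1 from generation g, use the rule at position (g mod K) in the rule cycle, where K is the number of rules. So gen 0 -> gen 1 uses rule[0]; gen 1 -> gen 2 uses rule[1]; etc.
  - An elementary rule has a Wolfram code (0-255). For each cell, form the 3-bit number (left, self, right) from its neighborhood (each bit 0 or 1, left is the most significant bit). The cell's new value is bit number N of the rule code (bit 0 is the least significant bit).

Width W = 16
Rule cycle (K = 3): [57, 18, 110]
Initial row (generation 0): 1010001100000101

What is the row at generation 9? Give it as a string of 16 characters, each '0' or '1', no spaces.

Gen 0: 1010001100000101
Gen 1 (rule 57): 0101101011110010
Gen 2 (rule 18): 1000000000001101
Gen 3 (rule 110): 1000000000011111
Gen 4 (rule 57): 0111111111010000
Gen 5 (rule 18): 1000000000001000
Gen 6 (rule 110): 1000000000011000
Gen 7 (rule 57): 0111111111010111
Gen 8 (rule 18): 1000000000000000
Gen 9 (rule 110): 1000000000000000

Answer: 1000000000000000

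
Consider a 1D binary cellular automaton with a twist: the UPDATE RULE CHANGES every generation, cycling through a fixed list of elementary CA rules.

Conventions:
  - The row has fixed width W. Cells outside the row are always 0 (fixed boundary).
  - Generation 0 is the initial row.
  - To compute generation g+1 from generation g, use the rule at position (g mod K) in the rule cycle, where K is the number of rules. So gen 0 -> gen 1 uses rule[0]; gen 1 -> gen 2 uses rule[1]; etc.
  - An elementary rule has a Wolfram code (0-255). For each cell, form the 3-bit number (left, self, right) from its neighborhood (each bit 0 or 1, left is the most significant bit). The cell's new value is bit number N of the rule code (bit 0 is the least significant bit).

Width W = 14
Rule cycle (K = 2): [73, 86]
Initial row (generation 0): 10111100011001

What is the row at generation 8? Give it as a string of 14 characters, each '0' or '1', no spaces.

Answer: 00000101000001

Derivation:
Gen 0: 10111100011001
Gen 1 (rule 73): 00100101011000
Gen 2 (rule 86): 01111101001100
Gen 3 (rule 73): 01000100001101
Gen 4 (rule 86): 11101110010101
Gen 5 (rule 73): 10101010000000
Gen 6 (rule 86): 10101011000000
Gen 7 (rule 73): 00000011011111
Gen 8 (rule 86): 00000101000001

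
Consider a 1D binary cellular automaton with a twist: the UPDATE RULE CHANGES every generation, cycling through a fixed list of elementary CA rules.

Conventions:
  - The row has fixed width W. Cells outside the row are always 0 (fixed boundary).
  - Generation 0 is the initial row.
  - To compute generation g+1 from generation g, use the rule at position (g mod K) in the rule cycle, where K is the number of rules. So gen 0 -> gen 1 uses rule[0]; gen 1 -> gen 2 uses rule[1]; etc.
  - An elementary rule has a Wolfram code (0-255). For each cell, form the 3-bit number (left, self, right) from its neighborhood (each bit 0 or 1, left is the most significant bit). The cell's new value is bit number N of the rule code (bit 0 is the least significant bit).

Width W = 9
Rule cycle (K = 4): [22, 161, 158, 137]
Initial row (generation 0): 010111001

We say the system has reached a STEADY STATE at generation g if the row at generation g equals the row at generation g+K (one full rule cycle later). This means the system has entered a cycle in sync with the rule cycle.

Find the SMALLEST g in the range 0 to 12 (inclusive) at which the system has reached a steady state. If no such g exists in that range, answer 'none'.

Gen 0: 010111001
Gen 1 (rule 22): 110000111
Gen 2 (rule 161): 000110010
Gen 3 (rule 158): 001101111
Gen 4 (rule 137): 101001110
Gen 5 (rule 22): 101110001
Gen 6 (rule 161): 010100100
Gen 7 (rule 158): 110111110
Gen 8 (rule 137): 100111100
Gen 9 (rule 22): 111000010
Gen 10 (rule 161): 010011000
Gen 11 (rule 158): 111110100
Gen 12 (rule 137): 111100001
Gen 13 (rule 22): 000010011
Gen 14 (rule 161): 111000000
Gen 15 (rule 158): 110100000
Gen 16 (rule 137): 100001111

Answer: none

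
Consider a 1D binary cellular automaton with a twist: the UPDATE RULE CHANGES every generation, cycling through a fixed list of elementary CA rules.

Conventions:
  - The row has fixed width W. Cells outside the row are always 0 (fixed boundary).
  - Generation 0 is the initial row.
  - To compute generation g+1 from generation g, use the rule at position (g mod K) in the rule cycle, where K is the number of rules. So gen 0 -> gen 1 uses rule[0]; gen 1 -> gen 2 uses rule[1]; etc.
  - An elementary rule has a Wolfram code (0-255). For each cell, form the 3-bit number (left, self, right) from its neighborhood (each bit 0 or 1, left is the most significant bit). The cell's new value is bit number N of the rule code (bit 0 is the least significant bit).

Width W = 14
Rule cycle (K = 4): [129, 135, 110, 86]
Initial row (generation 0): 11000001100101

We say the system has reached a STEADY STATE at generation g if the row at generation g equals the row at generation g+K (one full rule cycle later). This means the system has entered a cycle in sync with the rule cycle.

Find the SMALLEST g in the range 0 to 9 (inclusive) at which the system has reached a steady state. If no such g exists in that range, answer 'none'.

Answer: none

Derivation:
Gen 0: 11000001100101
Gen 1 (rule 129): 00011100000000
Gen 2 (rule 135): 11101001111111
Gen 3 (rule 110): 10111011000001
Gen 4 (rule 86): 10001001100011
Gen 5 (rule 129): 00100000001000
Gen 6 (rule 135): 11101111111011
Gen 7 (rule 110): 10111000001111
Gen 8 (rule 86): 10001100010001
Gen 9 (rule 129): 00100001000100
Gen 10 (rule 135): 11101111011101
Gen 11 (rule 110): 10111001110111
Gen 12 (rule 86): 10001110010001
Gen 13 (rule 129): 00100100000100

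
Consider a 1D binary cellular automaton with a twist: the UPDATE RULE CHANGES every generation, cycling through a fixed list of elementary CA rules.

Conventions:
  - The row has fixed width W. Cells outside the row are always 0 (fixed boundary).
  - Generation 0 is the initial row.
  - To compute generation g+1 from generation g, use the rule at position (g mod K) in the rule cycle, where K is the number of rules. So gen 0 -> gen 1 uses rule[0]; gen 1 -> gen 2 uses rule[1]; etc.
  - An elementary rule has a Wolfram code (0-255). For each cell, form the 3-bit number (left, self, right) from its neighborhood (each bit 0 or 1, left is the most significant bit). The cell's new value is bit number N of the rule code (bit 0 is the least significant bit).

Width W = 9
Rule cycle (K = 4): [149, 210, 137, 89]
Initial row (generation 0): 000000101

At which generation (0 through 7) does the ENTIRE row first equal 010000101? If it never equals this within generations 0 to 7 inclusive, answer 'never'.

Answer: 5

Derivation:
Gen 0: 000000101
Gen 1 (rule 149): 111110101
Gen 2 (rule 210): 011110000
Gen 3 (rule 137): 011100111
Gen 4 (rule 89): 010110101
Gen 5 (rule 149): 010000101
Gen 6 (rule 210): 101001000
Gen 7 (rule 137): 000000011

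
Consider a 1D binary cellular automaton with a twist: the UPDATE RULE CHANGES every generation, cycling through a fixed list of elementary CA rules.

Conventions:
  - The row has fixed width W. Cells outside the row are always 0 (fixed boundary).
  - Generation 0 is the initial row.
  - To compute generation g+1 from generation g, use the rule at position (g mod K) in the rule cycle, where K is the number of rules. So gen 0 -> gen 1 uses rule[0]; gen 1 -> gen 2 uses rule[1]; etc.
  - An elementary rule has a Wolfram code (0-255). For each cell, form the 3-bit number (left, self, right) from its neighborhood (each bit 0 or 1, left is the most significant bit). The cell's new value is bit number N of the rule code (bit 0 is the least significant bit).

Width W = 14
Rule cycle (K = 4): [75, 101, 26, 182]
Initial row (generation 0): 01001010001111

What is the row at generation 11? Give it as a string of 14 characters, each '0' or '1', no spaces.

Answer: 01101110000000

Derivation:
Gen 0: 01001010001111
Gen 1 (rule 75): 10010000111001
Gen 2 (rule 101): 10010110001001
Gen 3 (rule 26): 01100101010110
Gen 4 (rule 182): 10011111111001
Gen 5 (rule 75): 00110000001010
Gen 6 (rule 101): 10010111101110
Gen 7 (rule 26): 01100100001001
Gen 8 (rule 182): 10011110011111
Gen 9 (rule 75): 00110010110001
Gen 10 (rule 101): 10010011010101
Gen 11 (rule 26): 01101110000000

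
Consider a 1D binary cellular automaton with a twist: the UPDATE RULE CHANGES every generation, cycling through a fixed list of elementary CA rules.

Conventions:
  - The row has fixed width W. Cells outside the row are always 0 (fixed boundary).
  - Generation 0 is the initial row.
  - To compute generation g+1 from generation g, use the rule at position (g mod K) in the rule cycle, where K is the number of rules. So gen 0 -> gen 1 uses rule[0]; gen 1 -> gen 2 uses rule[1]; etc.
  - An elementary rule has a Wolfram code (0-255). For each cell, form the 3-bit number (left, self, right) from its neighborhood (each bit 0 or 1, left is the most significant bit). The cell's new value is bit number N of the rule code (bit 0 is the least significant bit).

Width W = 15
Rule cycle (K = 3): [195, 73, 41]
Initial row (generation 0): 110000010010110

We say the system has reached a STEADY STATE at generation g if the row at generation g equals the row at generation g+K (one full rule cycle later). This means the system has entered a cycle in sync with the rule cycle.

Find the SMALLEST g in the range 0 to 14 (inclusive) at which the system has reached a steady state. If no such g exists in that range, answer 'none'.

Answer: none

Derivation:
Gen 0: 110000010010110
Gen 1 (rule 195): 010111100100010
Gen 2 (rule 73): 000100100001000
Gen 3 (rule 41): 110000001100011
Gen 4 (rule 195): 010111110101101
Gen 5 (rule 73): 000100010001100
Gen 6 (rule 41): 110001000101001
Gen 7 (rule 195): 010110011000010
Gen 8 (rule 73): 000110011011000
Gen 9 (rule 41): 110100010110011
Gen 10 (rule 195): 010001100010101
Gen 11 (rule 73): 000101101000000
Gen 12 (rule 41): 110011010011111
Gen 13 (rule 195): 010101000101111
Gen 14 (rule 73): 000000010001001
Gen 15 (rule 41): 111111000100000
Gen 16 (rule 195): 011111011001111
Gen 17 (rule 73): 010001011001001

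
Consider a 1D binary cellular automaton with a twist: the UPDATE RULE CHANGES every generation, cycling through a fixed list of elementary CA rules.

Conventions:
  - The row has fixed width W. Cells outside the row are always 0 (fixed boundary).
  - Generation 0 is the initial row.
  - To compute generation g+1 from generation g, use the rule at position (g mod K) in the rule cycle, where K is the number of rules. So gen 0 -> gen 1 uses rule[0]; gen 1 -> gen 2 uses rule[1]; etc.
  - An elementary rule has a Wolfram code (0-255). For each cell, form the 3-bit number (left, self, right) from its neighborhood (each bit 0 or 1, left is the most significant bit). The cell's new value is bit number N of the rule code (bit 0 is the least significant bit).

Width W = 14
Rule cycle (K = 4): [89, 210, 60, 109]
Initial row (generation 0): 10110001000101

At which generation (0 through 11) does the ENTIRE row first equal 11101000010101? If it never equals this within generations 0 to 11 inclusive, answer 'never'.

Answer: never

Derivation:
Gen 0: 10110001000101
Gen 1 (rule 89): 00111100110000
Gen 2 (rule 210): 01011111011000
Gen 3 (rule 60): 01110000110100
Gen 4 (rule 109): 01010110111101
Gen 5 (rule 89): 00000110100100
Gen 6 (rule 210): 00001010011010
Gen 7 (rule 60): 00001111010111
Gen 8 (rule 109): 11101001111101
Gen 9 (rule 89): 10100101000100
Gen 10 (rule 210): 00011000101010
Gen 11 (rule 60): 00010100111111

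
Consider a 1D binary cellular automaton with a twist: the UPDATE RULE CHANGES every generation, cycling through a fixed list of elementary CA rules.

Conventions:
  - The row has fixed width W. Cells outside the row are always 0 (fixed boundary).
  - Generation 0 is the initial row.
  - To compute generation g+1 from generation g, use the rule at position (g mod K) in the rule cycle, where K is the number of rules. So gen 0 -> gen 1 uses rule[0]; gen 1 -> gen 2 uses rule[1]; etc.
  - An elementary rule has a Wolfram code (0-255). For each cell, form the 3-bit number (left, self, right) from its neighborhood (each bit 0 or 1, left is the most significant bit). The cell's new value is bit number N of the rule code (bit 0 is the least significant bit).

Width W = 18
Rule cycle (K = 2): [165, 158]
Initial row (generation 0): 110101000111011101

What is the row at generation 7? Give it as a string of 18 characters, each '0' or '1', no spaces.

Answer: 100011011100100010

Derivation:
Gen 0: 110101000111011101
Gen 1 (rule 165): 001111010010101011
Gen 2 (rule 158): 011110011110101010
Gen 3 (rule 165): 001100001101111110
Gen 4 (rule 158): 011010011001111101
Gen 5 (rule 165): 000110000000111011
Gen 6 (rule 158): 001101000001110010
Gen 7 (rule 165): 100011011100100010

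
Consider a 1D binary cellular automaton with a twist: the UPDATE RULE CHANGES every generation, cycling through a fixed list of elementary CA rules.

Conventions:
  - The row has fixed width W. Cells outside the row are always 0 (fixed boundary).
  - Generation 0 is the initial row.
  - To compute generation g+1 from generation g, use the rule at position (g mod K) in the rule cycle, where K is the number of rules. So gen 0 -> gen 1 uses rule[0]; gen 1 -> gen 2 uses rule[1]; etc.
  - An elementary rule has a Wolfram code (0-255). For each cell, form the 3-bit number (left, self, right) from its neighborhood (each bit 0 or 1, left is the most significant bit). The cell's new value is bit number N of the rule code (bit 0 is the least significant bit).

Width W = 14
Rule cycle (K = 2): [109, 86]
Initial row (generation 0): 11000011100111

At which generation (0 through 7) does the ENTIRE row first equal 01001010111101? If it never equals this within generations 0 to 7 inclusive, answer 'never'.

Answer: 2

Derivation:
Gen 0: 11000011100111
Gen 1 (rule 109): 11011010100101
Gen 2 (rule 86): 01001010111101
Gen 3 (rule 109): 01001111100111
Gen 4 (rule 86): 11110000111001
Gen 5 (rule 109): 10010110101001
Gen 6 (rule 86): 11110010101111
Gen 7 (rule 109): 10010011111001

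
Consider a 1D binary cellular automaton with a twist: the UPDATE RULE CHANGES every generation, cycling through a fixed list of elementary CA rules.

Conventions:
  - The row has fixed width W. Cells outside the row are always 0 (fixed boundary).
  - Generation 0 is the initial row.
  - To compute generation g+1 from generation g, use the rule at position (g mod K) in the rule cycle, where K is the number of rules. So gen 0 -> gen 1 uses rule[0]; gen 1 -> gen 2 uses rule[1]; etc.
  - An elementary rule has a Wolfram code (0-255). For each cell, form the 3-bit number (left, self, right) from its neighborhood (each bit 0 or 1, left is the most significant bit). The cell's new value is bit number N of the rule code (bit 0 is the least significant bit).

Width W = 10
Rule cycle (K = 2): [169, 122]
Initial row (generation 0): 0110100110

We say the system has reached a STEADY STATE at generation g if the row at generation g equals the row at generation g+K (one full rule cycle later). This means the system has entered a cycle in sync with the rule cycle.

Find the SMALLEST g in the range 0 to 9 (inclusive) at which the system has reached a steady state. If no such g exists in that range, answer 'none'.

Gen 0: 0110100110
Gen 1 (rule 169): 0101000100
Gen 2 (rule 122): 1010101010
Gen 3 (rule 169): 0101010100
Gen 4 (rule 122): 1010101010
Gen 5 (rule 169): 0101010100
Gen 6 (rule 122): 1010101010
Gen 7 (rule 169): 0101010100
Gen 8 (rule 122): 1010101010
Gen 9 (rule 169): 0101010100
Gen 10 (rule 122): 1010101010
Gen 11 (rule 169): 0101010100

Answer: 2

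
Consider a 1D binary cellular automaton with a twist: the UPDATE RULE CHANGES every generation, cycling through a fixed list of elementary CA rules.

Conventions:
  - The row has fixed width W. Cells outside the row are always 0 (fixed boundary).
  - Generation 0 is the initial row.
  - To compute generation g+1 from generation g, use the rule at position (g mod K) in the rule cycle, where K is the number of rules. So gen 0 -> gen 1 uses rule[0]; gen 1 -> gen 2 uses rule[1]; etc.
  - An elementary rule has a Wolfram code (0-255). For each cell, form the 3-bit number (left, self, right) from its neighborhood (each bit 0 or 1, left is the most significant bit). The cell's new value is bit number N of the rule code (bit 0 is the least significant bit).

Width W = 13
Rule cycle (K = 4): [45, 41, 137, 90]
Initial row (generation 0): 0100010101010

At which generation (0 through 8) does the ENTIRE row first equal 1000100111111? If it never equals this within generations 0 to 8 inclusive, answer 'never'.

Gen 0: 0100010101010
Gen 1 (rule 45): 0101011111110
Gen 2 (rule 41): 0010110000000
Gen 3 (rule 137): 1000100111111
Gen 4 (rule 90): 0101011100001
Gen 5 (rule 45): 0111110001101
Gen 6 (rule 41): 0100000101010
Gen 7 (rule 137): 0001110000000
Gen 8 (rule 90): 0011011000000

Answer: 3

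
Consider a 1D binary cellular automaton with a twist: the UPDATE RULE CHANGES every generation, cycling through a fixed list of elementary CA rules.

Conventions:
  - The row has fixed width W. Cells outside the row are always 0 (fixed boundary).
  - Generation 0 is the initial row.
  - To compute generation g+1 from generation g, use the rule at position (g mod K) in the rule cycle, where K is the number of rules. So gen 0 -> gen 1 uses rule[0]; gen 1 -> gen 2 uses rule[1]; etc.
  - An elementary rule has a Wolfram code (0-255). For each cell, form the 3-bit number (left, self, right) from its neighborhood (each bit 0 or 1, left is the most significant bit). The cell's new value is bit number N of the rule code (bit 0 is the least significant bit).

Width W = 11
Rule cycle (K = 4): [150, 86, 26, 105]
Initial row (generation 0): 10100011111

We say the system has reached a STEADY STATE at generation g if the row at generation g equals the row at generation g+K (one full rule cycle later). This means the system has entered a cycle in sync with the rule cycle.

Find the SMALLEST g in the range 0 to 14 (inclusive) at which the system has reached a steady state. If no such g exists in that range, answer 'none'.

Answer: none

Derivation:
Gen 0: 10100011111
Gen 1 (rule 150): 10110101110
Gen 2 (rule 86): 10010100011
Gen 3 (rule 26): 01100010110
Gen 4 (rule 105): 01101001110
Gen 5 (rule 150): 10001110101
Gen 6 (rule 86): 11010010101
Gen 7 (rule 26): 10001100000
Gen 8 (rule 105): 00101101111
Gen 9 (rule 150): 01100000110
Gen 10 (rule 86): 10110001011
Gen 11 (rule 26): 00101010010
Gen 12 (rule 105): 10010100000
Gen 13 (rule 150): 11110110000
Gen 14 (rule 86): 00010011000
Gen 15 (rule 26): 00101110100
Gen 16 (rule 105): 10011011001
Gen 17 (rule 150): 11100000111
Gen 18 (rule 86): 00110001001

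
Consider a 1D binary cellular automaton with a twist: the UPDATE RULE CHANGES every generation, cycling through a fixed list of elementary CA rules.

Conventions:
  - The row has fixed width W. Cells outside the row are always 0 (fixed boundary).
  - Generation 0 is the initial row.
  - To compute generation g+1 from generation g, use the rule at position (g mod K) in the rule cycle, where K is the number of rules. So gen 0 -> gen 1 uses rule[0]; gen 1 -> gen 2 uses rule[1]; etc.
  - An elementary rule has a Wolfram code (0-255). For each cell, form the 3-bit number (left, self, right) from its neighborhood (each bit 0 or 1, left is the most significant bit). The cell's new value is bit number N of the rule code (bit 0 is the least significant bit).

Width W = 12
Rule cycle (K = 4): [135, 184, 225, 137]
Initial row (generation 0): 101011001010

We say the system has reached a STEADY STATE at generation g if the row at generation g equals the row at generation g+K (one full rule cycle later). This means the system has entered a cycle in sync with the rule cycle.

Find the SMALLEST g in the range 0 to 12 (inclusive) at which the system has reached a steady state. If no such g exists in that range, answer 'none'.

Answer: none

Derivation:
Gen 0: 101011001010
Gen 1 (rule 135): 101000011010
Gen 2 (rule 184): 010100010101
Gen 3 (rule 225): 001001001010
Gen 4 (rule 137): 100000000000
Gen 5 (rule 135): 101111111111
Gen 6 (rule 184): 011111111110
Gen 7 (rule 225): 001111111110
Gen 8 (rule 137): 101111111100
Gen 9 (rule 135): 100111111001
Gen 10 (rule 184): 010111110100
Gen 11 (rule 225): 001011111001
Gen 12 (rule 137): 100011110000
Gen 13 (rule 135): 101101100111
Gen 14 (rule 184): 011011010110
Gen 15 (rule 225): 001101101010
Gen 16 (rule 137): 101001000000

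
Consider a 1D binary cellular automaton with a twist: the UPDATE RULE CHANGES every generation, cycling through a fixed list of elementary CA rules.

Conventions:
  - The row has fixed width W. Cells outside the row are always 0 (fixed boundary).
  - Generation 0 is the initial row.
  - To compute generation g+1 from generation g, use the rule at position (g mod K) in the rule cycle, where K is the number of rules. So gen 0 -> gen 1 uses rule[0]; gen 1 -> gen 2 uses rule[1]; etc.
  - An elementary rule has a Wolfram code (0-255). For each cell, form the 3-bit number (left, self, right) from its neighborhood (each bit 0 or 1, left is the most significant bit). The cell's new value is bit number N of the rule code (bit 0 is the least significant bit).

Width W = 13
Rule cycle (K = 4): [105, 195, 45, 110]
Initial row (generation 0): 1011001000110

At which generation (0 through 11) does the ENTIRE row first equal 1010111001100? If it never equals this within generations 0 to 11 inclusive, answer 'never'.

Gen 0: 1011001000110
Gen 1 (rule 105): 0111000010110
Gen 2 (rule 195): 1011011100010
Gen 3 (rule 45): 1110110001010
Gen 4 (rule 110): 1011110011110
Gen 5 (rule 105): 0110010010010
Gen 6 (rule 195): 1010100100100
Gen 7 (rule 45): 1111100100101
Gen 8 (rule 110): 1000101101111
Gen 9 (rule 105): 0010011111001
Gen 10 (rule 195): 1100101111010
Gen 11 (rule 45): 1000111000110

Answer: never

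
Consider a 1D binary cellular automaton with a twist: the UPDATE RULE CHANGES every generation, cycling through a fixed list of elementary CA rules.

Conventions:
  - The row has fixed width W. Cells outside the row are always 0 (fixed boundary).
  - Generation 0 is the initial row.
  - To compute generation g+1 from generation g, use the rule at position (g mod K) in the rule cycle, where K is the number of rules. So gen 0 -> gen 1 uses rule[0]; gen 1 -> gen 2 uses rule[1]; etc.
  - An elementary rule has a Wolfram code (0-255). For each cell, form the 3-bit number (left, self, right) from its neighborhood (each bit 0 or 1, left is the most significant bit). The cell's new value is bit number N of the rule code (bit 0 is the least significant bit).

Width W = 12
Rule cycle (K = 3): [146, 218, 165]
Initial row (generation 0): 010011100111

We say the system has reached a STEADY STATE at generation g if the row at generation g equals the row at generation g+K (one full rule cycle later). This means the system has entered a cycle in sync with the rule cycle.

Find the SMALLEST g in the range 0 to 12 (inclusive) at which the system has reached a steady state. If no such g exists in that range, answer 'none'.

Answer: none

Derivation:
Gen 0: 010011100111
Gen 1 (rule 146): 101101011010
Gen 2 (rule 218): 001100011001
Gen 3 (rule 165): 100001000001
Gen 4 (rule 146): 010010100010
Gen 5 (rule 218): 101100010101
Gen 6 (rule 165): 110001011111
Gen 7 (rule 146): 001010001110
Gen 8 (rule 218): 010001011111
Gen 9 (rule 165): 010101101110
Gen 10 (rule 146): 100000000101
Gen 11 (rule 218): 010000001000
Gen 12 (rule 165): 010111101011
Gen 13 (rule 146): 100011000000
Gen 14 (rule 218): 010111100000
Gen 15 (rule 165): 011011001111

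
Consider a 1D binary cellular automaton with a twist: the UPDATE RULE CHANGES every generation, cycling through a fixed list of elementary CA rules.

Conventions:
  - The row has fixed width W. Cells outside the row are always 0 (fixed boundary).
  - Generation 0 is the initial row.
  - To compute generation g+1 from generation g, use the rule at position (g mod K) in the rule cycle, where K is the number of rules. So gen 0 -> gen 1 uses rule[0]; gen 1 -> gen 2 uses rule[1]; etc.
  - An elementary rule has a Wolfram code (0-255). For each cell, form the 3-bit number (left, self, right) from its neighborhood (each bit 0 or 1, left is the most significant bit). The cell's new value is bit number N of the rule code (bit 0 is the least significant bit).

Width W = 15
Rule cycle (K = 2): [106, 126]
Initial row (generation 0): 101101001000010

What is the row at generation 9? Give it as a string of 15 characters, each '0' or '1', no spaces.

Gen 0: 101101001000010
Gen 1 (rule 106): 011110010000100
Gen 2 (rule 126): 110011111001110
Gen 3 (rule 106): 110110001011010
Gen 4 (rule 126): 111111011111111
Gen 5 (rule 106): 100001110000001
Gen 6 (rule 126): 110011011000011
Gen 7 (rule 106): 110111111000111
Gen 8 (rule 126): 111100001101101
Gen 9 (rule 106): 100100011111110

Answer: 100100011111110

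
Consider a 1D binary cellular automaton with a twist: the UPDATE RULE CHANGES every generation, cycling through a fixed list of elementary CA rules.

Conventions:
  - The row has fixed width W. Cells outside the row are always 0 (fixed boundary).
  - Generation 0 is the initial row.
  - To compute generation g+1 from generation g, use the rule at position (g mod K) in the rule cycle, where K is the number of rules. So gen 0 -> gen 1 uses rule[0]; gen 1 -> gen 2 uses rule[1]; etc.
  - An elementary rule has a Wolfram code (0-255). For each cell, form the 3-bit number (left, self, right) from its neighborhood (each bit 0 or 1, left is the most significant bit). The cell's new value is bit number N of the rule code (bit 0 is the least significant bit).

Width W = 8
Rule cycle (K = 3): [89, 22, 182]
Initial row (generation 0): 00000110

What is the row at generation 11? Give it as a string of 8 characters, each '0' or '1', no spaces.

Gen 0: 00000110
Gen 1 (rule 89): 11110111
Gen 2 (rule 22): 00000000
Gen 3 (rule 182): 00000000
Gen 4 (rule 89): 11111111
Gen 5 (rule 22): 00000000
Gen 6 (rule 182): 00000000
Gen 7 (rule 89): 11111111
Gen 8 (rule 22): 00000000
Gen 9 (rule 182): 00000000
Gen 10 (rule 89): 11111111
Gen 11 (rule 22): 00000000

Answer: 00000000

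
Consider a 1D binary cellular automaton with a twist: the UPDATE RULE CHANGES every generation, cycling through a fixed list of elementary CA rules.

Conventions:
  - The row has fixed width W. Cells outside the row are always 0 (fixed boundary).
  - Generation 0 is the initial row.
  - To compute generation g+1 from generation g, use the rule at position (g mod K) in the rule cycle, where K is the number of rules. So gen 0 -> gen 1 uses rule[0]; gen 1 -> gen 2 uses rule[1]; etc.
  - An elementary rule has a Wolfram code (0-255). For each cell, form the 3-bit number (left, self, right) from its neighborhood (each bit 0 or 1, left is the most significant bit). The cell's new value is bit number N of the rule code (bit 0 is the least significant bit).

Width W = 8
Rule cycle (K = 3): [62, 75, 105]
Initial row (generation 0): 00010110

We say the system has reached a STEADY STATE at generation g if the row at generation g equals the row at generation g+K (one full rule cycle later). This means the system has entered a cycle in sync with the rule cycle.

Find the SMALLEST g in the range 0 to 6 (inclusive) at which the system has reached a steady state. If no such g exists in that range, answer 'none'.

Gen 0: 00010110
Gen 1 (rule 62): 00111101
Gen 2 (rule 75): 11100100
Gen 3 (rule 105): 10100001
Gen 4 (rule 62): 11110011
Gen 5 (rule 75): 10010111
Gen 6 (rule 105): 00001101
Gen 7 (rule 62): 00011011
Gen 8 (rule 75): 11111011
Gen 9 (rule 105): 10001111

Answer: none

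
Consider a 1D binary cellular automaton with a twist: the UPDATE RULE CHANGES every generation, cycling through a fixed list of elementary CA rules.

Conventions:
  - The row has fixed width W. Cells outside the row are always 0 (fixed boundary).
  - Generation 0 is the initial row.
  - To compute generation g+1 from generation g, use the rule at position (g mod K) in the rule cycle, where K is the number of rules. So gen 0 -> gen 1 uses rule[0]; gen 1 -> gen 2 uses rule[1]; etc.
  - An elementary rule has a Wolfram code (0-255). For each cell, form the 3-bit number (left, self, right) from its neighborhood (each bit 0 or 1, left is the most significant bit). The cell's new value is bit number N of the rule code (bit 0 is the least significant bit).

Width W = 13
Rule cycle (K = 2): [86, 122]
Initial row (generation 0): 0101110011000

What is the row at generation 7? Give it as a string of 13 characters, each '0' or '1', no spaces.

Answer: 0001000010011

Derivation:
Gen 0: 0101110011000
Gen 1 (rule 86): 1100011101100
Gen 2 (rule 122): 1110110111110
Gen 3 (rule 86): 0010010000011
Gen 4 (rule 122): 0101101000111
Gen 5 (rule 86): 1100101101001
Gen 6 (rule 122): 1111011110110
Gen 7 (rule 86): 0001000010011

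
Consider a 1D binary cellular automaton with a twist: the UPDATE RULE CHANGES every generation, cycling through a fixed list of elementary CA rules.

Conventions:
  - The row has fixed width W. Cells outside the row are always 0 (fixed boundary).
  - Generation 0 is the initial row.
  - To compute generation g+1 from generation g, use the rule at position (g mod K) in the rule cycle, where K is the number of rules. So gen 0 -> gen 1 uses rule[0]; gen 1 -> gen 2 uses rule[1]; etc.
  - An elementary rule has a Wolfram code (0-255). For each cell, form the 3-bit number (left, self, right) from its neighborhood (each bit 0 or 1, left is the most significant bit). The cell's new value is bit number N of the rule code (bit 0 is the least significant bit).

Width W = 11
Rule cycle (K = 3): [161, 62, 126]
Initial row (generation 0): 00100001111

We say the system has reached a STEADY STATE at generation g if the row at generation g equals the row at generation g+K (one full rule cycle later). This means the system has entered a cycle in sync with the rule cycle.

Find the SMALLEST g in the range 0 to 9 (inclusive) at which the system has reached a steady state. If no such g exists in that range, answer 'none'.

Answer: 7

Derivation:
Gen 0: 00100001111
Gen 1 (rule 161): 10001100110
Gen 2 (rule 62): 11011011101
Gen 3 (rule 126): 11111110111
Gen 4 (rule 161): 01111101010
Gen 5 (rule 62): 11000011111
Gen 6 (rule 126): 11100110001
Gen 7 (rule 161): 01000000100
Gen 8 (rule 62): 11100001110
Gen 9 (rule 126): 10110011011
Gen 10 (rule 161): 01000000100
Gen 11 (rule 62): 11100001110
Gen 12 (rule 126): 10110011011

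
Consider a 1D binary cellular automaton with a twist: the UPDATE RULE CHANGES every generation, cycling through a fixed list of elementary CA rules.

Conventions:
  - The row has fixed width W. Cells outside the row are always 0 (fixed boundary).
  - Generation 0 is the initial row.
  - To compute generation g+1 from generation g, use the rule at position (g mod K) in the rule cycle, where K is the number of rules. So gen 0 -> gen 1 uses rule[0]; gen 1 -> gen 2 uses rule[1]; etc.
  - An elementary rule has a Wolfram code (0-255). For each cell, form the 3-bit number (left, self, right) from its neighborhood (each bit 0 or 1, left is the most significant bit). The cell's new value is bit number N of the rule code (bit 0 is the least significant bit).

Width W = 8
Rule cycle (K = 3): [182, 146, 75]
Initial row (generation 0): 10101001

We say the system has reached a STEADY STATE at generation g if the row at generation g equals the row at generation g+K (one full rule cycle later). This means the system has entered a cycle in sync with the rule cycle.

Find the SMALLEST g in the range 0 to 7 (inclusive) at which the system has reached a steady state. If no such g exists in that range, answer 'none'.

Answer: 5

Derivation:
Gen 0: 10101001
Gen 1 (rule 182): 11111111
Gen 2 (rule 146): 01111110
Gen 3 (rule 75): 11000010
Gen 4 (rule 182): 00100111
Gen 5 (rule 146): 01011010
Gen 6 (rule 75): 10011000
Gen 7 (rule 182): 11100100
Gen 8 (rule 146): 01011010
Gen 9 (rule 75): 10011000
Gen 10 (rule 182): 11100100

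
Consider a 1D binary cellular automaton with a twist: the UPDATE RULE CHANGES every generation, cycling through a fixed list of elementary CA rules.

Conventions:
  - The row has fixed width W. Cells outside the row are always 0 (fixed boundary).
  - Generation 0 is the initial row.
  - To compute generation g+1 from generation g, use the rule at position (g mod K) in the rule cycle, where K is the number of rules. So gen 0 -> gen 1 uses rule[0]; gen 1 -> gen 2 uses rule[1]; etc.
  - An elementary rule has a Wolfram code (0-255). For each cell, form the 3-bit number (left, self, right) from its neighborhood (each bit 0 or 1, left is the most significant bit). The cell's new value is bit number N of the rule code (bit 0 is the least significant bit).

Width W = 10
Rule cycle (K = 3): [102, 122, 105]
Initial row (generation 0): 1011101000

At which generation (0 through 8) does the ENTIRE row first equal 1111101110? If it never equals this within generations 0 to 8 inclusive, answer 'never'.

Answer: never

Derivation:
Gen 0: 1011101000
Gen 1 (rule 102): 1100111000
Gen 2 (rule 122): 1111101100
Gen 3 (rule 105): 1000111101
Gen 4 (rule 102): 1001000111
Gen 5 (rule 122): 0110101101
Gen 6 (rule 105): 0111011110
Gen 7 (rule 102): 1001100010
Gen 8 (rule 122): 0111110101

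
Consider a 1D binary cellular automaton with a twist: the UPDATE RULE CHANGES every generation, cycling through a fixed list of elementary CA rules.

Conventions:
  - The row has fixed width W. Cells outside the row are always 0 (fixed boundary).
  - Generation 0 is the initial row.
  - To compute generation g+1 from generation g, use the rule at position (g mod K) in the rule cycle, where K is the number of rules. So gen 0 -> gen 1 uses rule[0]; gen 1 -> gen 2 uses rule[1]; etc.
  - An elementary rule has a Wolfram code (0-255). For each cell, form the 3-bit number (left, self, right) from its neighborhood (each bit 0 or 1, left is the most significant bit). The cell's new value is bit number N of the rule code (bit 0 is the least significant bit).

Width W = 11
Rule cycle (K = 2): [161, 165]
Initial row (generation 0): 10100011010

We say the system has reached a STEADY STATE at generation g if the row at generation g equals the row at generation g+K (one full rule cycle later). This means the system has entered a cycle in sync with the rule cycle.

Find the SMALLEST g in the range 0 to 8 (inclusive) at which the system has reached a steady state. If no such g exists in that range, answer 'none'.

Answer: none

Derivation:
Gen 0: 10100011010
Gen 1 (rule 161): 01001000100
Gen 2 (rule 165): 01001010101
Gen 3 (rule 161): 00000101010
Gen 4 (rule 165): 11110111110
Gen 5 (rule 161): 01101011100
Gen 6 (rule 165): 00011101001
Gen 7 (rule 161): 11001010000
Gen 8 (rule 165): 00001110111
Gen 9 (rule 161): 11100101010
Gen 10 (rule 165): 01000111110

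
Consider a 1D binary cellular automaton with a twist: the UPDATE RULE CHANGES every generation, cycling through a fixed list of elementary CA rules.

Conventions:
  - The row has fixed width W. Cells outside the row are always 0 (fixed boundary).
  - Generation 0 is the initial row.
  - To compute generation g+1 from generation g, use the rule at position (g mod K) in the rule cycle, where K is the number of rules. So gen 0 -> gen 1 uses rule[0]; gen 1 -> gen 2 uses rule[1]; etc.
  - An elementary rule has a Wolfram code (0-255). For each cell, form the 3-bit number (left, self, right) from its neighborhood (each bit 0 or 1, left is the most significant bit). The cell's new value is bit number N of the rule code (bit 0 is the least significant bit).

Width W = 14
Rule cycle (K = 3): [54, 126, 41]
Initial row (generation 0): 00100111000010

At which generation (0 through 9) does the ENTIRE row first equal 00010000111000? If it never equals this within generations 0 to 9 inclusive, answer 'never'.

Gen 0: 00100111000010
Gen 1 (rule 54): 01111000100111
Gen 2 (rule 126): 11001101111101
Gen 3 (rule 41): 10001011000010
Gen 4 (rule 54): 11011100100111
Gen 5 (rule 126): 11110111111101
Gen 6 (rule 41): 10001100000010
Gen 7 (rule 54): 11010010000111
Gen 8 (rule 126): 11111111001101
Gen 9 (rule 41): 10000000001010

Answer: never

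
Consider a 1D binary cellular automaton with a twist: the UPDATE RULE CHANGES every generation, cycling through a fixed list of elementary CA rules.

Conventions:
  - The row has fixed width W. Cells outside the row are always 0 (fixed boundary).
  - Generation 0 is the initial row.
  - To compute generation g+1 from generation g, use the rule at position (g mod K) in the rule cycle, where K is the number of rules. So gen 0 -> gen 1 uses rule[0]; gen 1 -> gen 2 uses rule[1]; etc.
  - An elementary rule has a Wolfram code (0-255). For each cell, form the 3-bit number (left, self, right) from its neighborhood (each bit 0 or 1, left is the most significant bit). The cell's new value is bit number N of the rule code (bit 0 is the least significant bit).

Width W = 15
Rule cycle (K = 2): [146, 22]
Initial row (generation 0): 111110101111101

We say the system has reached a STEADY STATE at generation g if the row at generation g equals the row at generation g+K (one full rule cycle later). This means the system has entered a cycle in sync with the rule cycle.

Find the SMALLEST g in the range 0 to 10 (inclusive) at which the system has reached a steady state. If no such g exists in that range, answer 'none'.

Gen 0: 111110101111101
Gen 1 (rule 146): 011100000111000
Gen 2 (rule 22): 100010001000100
Gen 3 (rule 146): 010101010101010
Gen 4 (rule 22): 110101010101011
Gen 5 (rule 146): 000000000000000
Gen 6 (rule 22): 000000000000000
Gen 7 (rule 146): 000000000000000
Gen 8 (rule 22): 000000000000000
Gen 9 (rule 146): 000000000000000
Gen 10 (rule 22): 000000000000000
Gen 11 (rule 146): 000000000000000
Gen 12 (rule 22): 000000000000000

Answer: 5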